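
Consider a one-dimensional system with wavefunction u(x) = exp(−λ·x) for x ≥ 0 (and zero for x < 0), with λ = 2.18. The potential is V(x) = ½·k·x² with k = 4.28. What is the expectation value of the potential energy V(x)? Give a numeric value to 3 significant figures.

⟨V⟩ = ∫ V(x)·|u|² dx / ∫|u|² dx.
Every integrand reduces to terms xʲ·e^(−2λx) on [0, ∞); use ∫₀^∞ xʲ·e^(−2λx) dx = j!/(2λ)^(j+1).
State is unnormalized: ∫|u|² dx = 0.22936, and ∫u*·V(x)·u dx = 0.051640, so ⟨V⟩ = 0.051640 / 0.22936.
⟨V⟩ = 0.22515.

0.225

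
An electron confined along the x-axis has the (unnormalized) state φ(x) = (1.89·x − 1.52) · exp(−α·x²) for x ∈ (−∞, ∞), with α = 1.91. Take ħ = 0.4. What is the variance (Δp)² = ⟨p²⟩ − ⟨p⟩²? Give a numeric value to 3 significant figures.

0.408

Compute ⟨p⟩ and ⟨p²⟩ separately; (Δp)² = ⟨p²⟩ − ⟨p⟩².
Expand each integrand as polynomial × e^(−2αx²) and use ∫x^(2j)·e^(−2αx²) dx = (2j−1)!!/(4α)^j · √(π/(2α)), odd powers → 0; here √(π/(2α)) = 0.90687. Differentiate with the product rule, d/dx e^(−αx²) = −2αx·e^(−αx²).
Normalization: ∫|φ|² dx = 2.5192.
⟨p⟩ = 0.0000 and ⟨p²⟩ = 0.40847.
(Δp)² = 0.40847 − (0.0000)² = 0.40847.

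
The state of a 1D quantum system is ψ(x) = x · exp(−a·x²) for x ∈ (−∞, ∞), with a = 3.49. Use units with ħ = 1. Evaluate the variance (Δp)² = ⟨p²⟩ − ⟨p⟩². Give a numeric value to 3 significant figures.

10.5

Compute ⟨p⟩ and ⟨p²⟩ separately; (Δp)² = ⟨p²⟩ − ⟨p⟩².
Expand each integrand as polynomial × e^(−2ax²) and use ∫x^(2j)·e^(−2ax²) dx = (2j−1)!!/(4a)^j · √(π/(2a)), odd powers → 0; here √(π/(2a)) = 0.67088. Differentiate with the product rule, d/dx e^(−ax²) = −2ax·e^(−ax²).
Normalization: ∫|ψ|² dx = 0.048058.
⟨p⟩ = 0.0000 and ⟨p²⟩ = 10.470.
(Δp)² = 10.470 − (0.0000)² = 10.470.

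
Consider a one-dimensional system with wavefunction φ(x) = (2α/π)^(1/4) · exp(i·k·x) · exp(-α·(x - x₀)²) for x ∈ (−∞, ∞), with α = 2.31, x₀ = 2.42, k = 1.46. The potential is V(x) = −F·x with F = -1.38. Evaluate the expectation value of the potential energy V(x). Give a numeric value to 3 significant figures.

⟨V⟩ = ∫ V(x)·|φ|² dx.
Gaussian moments (u = x − x₀): ∫u^(2j)·e^(−2αu²) du = (2j−1)!!/(4α)^j · √(π/(2α)), odd powers integrate to 0; here √(π/(2α)) = 0.82462.
⟨V⟩ = 3.3396.

3.34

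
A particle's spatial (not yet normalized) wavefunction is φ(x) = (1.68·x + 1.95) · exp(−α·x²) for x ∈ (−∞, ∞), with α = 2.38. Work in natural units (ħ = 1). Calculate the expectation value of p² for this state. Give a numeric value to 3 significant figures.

2.72

p² φ = −ħ² d²φ/dx²; ⟨p²⟩ = −ħ² ∫ φ*·φ'' dx / ∫|φ|² dx.
Expand each integrand as polynomial × e^(−2αx²) and use ∫x^(2j)·e^(−2αx²) dx = (2j−1)!!/(4α)^j · √(π/(2α)), odd powers → 0; here √(π/(2α)) = 0.81240. Differentiate with the product rule, d/dx e^(−αx²) = −2αx·e^(−αx²).
State is unnormalized: ∫|φ|² dx = 3.3300, and ∫φ*·(−ħ² φ'') dx = 9.0719, so ⟨p²⟩ = 9.0719 / 3.3300.
⟨p²⟩ = 2.7243.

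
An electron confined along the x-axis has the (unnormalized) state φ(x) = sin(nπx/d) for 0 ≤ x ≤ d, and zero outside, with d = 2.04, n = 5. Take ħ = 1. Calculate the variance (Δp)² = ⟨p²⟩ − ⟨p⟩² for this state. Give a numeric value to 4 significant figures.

59.29

Compute ⟨p⟩ and ⟨p²⟩ separately; (Δp)² = ⟨p²⟩ − ⟨p⟩².
d/dx sin(nπx/d) = (nπ/d)·cos(nπx/d) and d²/dx² sin(nπx/d) = −(nπ/d)²·sin(nπx/d); on 0 ≤ x ≤ d, ∫sin²(nπx/d) dx = d/2 and ∫sin(nπx/d)·cos(nπx/d) dx = 0.
Normalization: ∫|φ|² dx = 1.0200.
⟨p⟩ = 0.0000 and ⟨p²⟩ = 59.290.
(Δp)² = 59.290 − (0.0000)² = 59.290.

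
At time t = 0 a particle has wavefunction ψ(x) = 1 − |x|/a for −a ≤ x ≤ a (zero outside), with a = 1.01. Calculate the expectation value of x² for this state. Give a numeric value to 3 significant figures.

0.102

⟨x²⟩ = ∫ x²·|ψ|² dx / ∫|ψ|² dx (integrals over the domain).
ψ is even, so ∫ over [−a, a] = 2∫₀ᵃ with ψ = 1 − x/a there: ∫₀ᵃ (1 − x/a)² dx = a/3, ∫₀ᵃ x²(1 − x/a)² dx = a³/30, ∫₀ᵃ x⁴(1 − x/a)² dx = a⁵/105.
State is unnormalized: ∫|ψ|² dx = 0.67333, and ∫ψ*·x²·ψ dx = 0.068687, so ⟨x²⟩ = 0.068687 / 0.67333.
⟨x²⟩ = 0.10201.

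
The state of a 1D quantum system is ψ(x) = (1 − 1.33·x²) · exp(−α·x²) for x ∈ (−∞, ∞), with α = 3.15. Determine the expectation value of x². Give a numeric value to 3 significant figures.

0.0515

⟨x²⟩ = ∫ x²·|ψ|² dx / ∫|ψ|² dx (integrals over the domain).
Expand each integrand as polynomial × e^(−2αx²) and use ∫x^(2j)·e^(−2αx²) dx = (2j−1)!!/(4α)^j · √(π/(2α)), odd powers → 0; here √(π/(2α)) = 0.70616.
State is unnormalized: ∫|ψ|² dx = 0.58069, and ∫ψ*·x²·ψ dx = 0.029916, so ⟨x²⟩ = 0.029916 / 0.58069.
⟨x²⟩ = 0.051519.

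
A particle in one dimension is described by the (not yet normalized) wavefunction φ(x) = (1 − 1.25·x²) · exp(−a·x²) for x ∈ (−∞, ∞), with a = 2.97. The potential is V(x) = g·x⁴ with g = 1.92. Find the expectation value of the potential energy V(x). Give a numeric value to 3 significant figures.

0.0166

⟨V⟩ = ∫ V(x)·|φ|² dx / ∫|φ|² dx.
Expand each integrand as polynomial × e^(−2ax²) and use ∫x^(2j)·e^(−2ax²) dx = (2j−1)!!/(4a)^j · √(π/(2a)), odd powers → 0; here √(π/(2a)) = 0.72725.
State is unnormalized: ∫|φ|² dx = 0.59836, and ∫φ*·V(x)·φ dx = 0.0099518, so ⟨V⟩ = 0.0099518 / 0.59836.
⟨V⟩ = 0.016632.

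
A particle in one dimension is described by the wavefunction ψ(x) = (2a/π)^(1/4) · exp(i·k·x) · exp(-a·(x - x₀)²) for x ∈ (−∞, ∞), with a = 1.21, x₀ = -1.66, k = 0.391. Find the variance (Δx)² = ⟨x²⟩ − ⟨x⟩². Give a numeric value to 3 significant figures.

Compute ⟨x⟩ and ⟨x²⟩ separately, then (Δx)² = ⟨x²⟩ − ⟨x⟩².
Gaussian moments (u = x − x₀): ∫u^(2j)·e^(−2au²) du = (2j−1)!!/(4a)^j · √(π/(2a)), odd powers integrate to 0; here √(π/(2a)) = 1.1394.
⟨x⟩ = -1.6600 and ⟨x²⟩ = 2.9622.
(Δx)² = 2.9622 − (-1.6600)² = 0.20661.

0.207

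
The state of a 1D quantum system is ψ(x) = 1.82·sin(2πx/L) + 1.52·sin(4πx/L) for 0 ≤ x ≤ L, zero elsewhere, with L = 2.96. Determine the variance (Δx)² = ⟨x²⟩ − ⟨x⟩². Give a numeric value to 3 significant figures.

1.04

Compute ⟨x⟩ and ⟨x²⟩ separately, then (Δx)² = ⟨x²⟩ − ⟨x⟩².
On 0 ≤ x ≤ L (j ≠ l): ∫sin²(jπx/L) dx = L/2, ∫sin(jπx/L)·sin(lπx/L) dx = 0; diagonal moments ∫x·sin²(jπx/L) dx = L²/4, ∫x²·sin²(jπx/L) dx = L³·(1/6 − 1/(4j²π²)); cross terms ∫x·sin(jπx/L)·sin(lπx/L) dx = 0 for j + l even and −4jlL²/(π²(j² − l²)²) for j + l odd, ∫x²·sin(jπx/L)·sin(lπx/L) dx = (−1)^(j+l)·4jlL³/(π²(j² − l²)²); higher powers the same way via product-to-sum and parts.
Normalization: ∫|ψ|² dx = 8.3217.
⟨x⟩ = 1.4800 and ⟨x²⟩ = 3.2320.
(Δx)² = 3.2320 − (1.4800)² = 1.0416.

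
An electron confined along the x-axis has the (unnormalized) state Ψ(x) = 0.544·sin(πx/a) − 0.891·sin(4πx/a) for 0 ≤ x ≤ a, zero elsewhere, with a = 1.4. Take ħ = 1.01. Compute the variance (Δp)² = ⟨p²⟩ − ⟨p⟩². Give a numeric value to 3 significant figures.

61.3

Compute ⟨p⟩ and ⟨p²⟩ separately; (Δp)² = ⟨p²⟩ − ⟨p⟩².
d²/dx² sin(jπx/a) = −(jπ/a)²·sin(jπx/a); on 0 ≤ x ≤ a, ∫sin²(jπx/a) dx = a/2 and ∫sin(jπx/a)·sin(lπx/a) dx = 0 for j ≠ l, so only diagonal terms survive in ∫|Ψ|² and ∫Ψ·Ψ″; ∫Ψ·Ψ′ dx = [Ψ²/2] between the walls = 0.
Normalization: ∫|Ψ|² dx = 0.76287.
⟨p⟩ = 0.0000 and ⟨p²⟩ = 61.265.
(Δp)² = 61.265 − (0.0000)² = 61.265.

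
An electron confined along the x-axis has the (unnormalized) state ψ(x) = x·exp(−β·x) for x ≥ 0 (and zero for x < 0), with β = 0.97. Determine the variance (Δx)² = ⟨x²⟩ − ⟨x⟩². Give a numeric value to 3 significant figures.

Compute ⟨x⟩ and ⟨x²⟩ separately, then (Δx)² = ⟨x²⟩ − ⟨x⟩².
Every integrand reduces to terms xʲ·e^(−2βx) on [0, ∞); use ∫₀^∞ xʲ·e^(−2βx) dx = j!/(2β)^(j+1).
Normalization: ∫|ψ|² dx = 0.27392.
⟨x⟩ = 1.5464 and ⟨x²⟩ = 3.1884.
(Δx)² = 3.1884 − (1.5464)² = 0.79711.

0.797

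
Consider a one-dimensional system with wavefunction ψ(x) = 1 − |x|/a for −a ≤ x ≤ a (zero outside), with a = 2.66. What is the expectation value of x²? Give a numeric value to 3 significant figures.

0.708

⟨x²⟩ = ∫ x²·|ψ|² dx / ∫|ψ|² dx (integrals over the domain).
ψ is even, so ∫ over [−a, a] = 2∫₀ᵃ with ψ = 1 − x/a there: ∫₀ᵃ (1 − x/a)² dx = a/3, ∫₀ᵃ x²(1 − x/a)² dx = a³/30, ∫₀ᵃ x⁴(1 − x/a)² dx = a⁵/105.
State is unnormalized: ∫|ψ|² dx = 1.7733, and ∫ψ*·x²·ψ dx = 1.2547, so ⟨x²⟩ = 1.2547 / 1.7733.
⟨x²⟩ = 0.70756.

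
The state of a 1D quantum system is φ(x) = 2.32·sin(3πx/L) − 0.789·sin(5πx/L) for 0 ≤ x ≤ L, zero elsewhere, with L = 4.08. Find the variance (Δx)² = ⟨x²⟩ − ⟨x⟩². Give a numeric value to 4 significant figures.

Compute ⟨x⟩ and ⟨x²⟩ separately, then (Δx)² = ⟨x²⟩ − ⟨x⟩².
On 0 ≤ x ≤ L (j ≠ l): ∫sin²(jπx/L) dx = L/2, ∫sin(jπx/L)·sin(lπx/L) dx = 0; diagonal moments ∫x·sin²(jπx/L) dx = L²/4, ∫x²·sin²(jπx/L) dx = L³·(1/6 − 1/(4j²π²)); cross terms ∫x·sin(jπx/L)·sin(lπx/L) dx = 0 for j + l even and −4jlL²/(π²(j² − l²)²) for j + l odd, ∫x²·sin(jπx/L)·sin(lπx/L) dx = (−1)^(j+l)·4jlL³/(π²(j² − l²)²); higher powers the same way via product-to-sum and parts.
Normalization: ∫|φ|² dx = 12.250.
⟨x⟩ = 2.0400 and ⟨x²⟩ = 4.9793.
(Δx)² = 4.9793 − (2.0400)² = 0.81771.

0.8177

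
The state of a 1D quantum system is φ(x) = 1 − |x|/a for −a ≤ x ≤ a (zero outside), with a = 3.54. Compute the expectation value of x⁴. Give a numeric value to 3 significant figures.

4.49

⟨x⁴⟩ = ∫ x⁴·|φ|² dx / ∫|φ|² dx (integrals over the domain).
φ is even, so ∫ over [−a, a] = 2∫₀ᵃ with φ = 1 − x/a there: ∫₀ᵃ (1 − x/a)² dx = a/3, ∫₀ᵃ x²(1 − x/a)² dx = a³/30, ∫₀ᵃ x⁴(1 − x/a)² dx = a⁵/105.
State is unnormalized: ∫|φ|² dx = 2.3600, and ∫φ*·x⁴·φ dx = 10.589, so ⟨x⁴⟩ = 10.589 / 2.3600.
⟨x⁴⟩ = 4.4869.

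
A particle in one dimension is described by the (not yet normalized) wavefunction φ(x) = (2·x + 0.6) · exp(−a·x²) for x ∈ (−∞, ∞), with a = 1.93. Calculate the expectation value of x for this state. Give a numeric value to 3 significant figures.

⟨x⟩ = ∫ x·|φ|² dx / ∫|φ|² dx (integrals over the domain).
Expand each integrand as polynomial × e^(−2ax²) and use ∫x^(2j)·e^(−2ax²) dx = (2j−1)!!/(4a)^j · √(π/(2a)), odd powers → 0; here √(π/(2a)) = 0.90216.
State is unnormalized: ∫|φ|² dx = 0.79221, and ∫φ*·x·φ dx = 0.28046, so ⟨x⟩ = 0.28046 / 0.79221.
⟨x⟩ = 0.35402.

0.354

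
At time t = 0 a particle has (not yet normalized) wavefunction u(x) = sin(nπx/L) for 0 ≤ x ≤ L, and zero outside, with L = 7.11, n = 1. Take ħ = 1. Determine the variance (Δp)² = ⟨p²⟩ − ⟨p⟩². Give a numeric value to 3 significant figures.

Compute ⟨p⟩ and ⟨p²⟩ separately; (Δp)² = ⟨p²⟩ − ⟨p⟩².
d/dx sin(nπx/L) = (nπ/L)·cos(nπx/L) and d²/dx² sin(nπx/L) = −(nπ/L)²·sin(nπx/L); on 0 ≤ x ≤ L, ∫sin²(nπx/L) dx = L/2 and ∫sin(nπx/L)·cos(nπx/L) dx = 0.
Normalization: ∫|u|² dx = 3.5550.
⟨p⟩ = 0.0000 and ⟨p²⟩ = 0.19524.
(Δp)² = 0.19524 − (0.0000)² = 0.19524.

0.195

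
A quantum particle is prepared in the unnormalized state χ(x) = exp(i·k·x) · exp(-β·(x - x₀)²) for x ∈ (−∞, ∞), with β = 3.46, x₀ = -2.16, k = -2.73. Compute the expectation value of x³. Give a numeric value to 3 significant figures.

⟨x³⟩ = ∫ x³·|χ|² dx / ∫|χ|² dx (integrals over the domain).
Gaussian moments (u = x − x₀): ∫u^(2j)·e^(−2βu²) du = (2j−1)!!/(4β)^j · √(π/(2β)), odd powers integrate to 0; here √(π/(2β)) = 0.67379.
State is unnormalized: ∫|χ|² dx = 0.67379, and ∫χ*·x³·χ dx = -7.1057, so ⟨x³⟩ = -7.1057 / 0.67379.
⟨x³⟩ = -10.546.

-10.5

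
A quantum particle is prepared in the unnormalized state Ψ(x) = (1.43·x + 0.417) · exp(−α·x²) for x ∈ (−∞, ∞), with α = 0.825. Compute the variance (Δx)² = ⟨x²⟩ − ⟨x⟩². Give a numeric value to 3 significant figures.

Compute ⟨x⟩ and ⟨x²⟩ separately, then (Δx)² = ⟨x²⟩ − ⟨x⟩².
Expand each integrand as polynomial × e^(−2αx²) and use ∫x^(2j)·e^(−2αx²) dx = (2j−1)!!/(4α)^j · √(π/(2α)), odd powers → 0; here √(π/(2α)) = 1.3799.
Normalization: ∫|Ψ|² dx = 1.0950.
⟨x⟩ = 0.45542 and ⟨x²⟩ = 0.77629.
(Δx)² = 0.77629 − (0.45542)² = 0.56888.

0.569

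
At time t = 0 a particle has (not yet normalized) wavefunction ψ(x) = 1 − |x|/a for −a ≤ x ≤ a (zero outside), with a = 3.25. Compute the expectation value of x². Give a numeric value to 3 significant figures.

⟨x²⟩ = ∫ x²·|ψ|² dx / ∫|ψ|² dx (integrals over the domain).
ψ is even, so ∫ over [−a, a] = 2∫₀ᵃ with ψ = 1 − x/a there: ∫₀ᵃ (1 − x/a)² dx = a/3, ∫₀ᵃ x²(1 − x/a)² dx = a³/30, ∫₀ᵃ x⁴(1 − x/a)² dx = a⁵/105.
State is unnormalized: ∫|ψ|² dx = 2.1667, and ∫ψ*·x²·ψ dx = 2.2885, so ⟨x²⟩ = 2.2885 / 2.1667.
⟨x²⟩ = 1.0563.

1.06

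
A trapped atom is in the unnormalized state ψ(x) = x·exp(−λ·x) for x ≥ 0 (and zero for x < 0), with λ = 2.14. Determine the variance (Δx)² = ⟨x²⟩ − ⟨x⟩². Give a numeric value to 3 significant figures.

0.164

Compute ⟨x⟩ and ⟨x²⟩ separately, then (Δx)² = ⟨x²⟩ − ⟨x⟩².
Every integrand reduces to terms xʲ·e^(−2λx) on [0, ∞); use ∫₀^∞ xʲ·e^(−2λx) dx = j!/(2λ)^(j+1).
Normalization: ∫|ψ|² dx = 0.025509.
⟨x⟩ = 0.70093 and ⟨x²⟩ = 0.65508.
(Δx)² = 0.65508 − (0.70093)² = 0.16377.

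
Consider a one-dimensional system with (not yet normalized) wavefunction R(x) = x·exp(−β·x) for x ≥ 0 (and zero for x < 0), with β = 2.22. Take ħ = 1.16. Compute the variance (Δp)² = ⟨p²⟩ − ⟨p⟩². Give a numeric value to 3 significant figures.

Compute ⟨p⟩ and ⟨p²⟩ separately; (Δp)² = ⟨p²⟩ − ⟨p⟩².
Differentiate x·exp(−β·x) with the product rule; every integrand then reduces to terms xʲ·e^(−2βx) on [0, ∞), with ∫₀^∞ xʲ·e^(−2βx) dx = j!/(2β)^(j+1).
Normalization: ∫|R|² dx = 0.022850.
⟨p⟩ = 0.0000 and ⟨p²⟩ = 6.6317.
(Δp)² = 6.6317 − (0.0000)² = 6.6317.

6.63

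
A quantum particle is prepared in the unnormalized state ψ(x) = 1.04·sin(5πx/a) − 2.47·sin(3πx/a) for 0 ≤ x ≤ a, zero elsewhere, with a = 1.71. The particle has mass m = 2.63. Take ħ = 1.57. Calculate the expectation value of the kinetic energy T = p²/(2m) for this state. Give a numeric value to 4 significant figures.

18.05

T = −(ħ²/2m) d²/dx², so ⟨T⟩ = −(ħ²/2m) ∫ ψ*·ψ'' dx / ∫|ψ|² dx; with m = 2.63.
d²/dx² sin(jπx/a) = −(jπ/a)²·sin(jπx/a); on 0 ≤ x ≤ a, ∫sin²(jπx/a) dx = a/2 and ∫sin(jπx/a)·sin(lπx/a) dx = 0 for j ≠ l, so only diagonal terms survive in ∫|ψ|² and ∫ψ·ψ″; ∫ψ·ψ′ dx = [ψ²/2] between the walls = 0.
State is unnormalized: ∫|ψ|² dx = 6.1410, and ∫ψ*·(−ħ²/2m · ψ'') dx = 110.82, so ⟨T⟩ = 110.82 / 6.1410.
⟨T⟩ = 18.046.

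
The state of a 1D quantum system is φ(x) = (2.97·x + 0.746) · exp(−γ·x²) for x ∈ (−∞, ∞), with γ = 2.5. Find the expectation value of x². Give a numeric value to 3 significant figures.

0.223

⟨x²⟩ = ∫ x²·|φ|² dx / ∫|φ|² dx (integrals over the domain).
Expand each integrand as polynomial × e^(−2γx²) and use ∫x^(2j)·e^(−2γx²) dx = (2j−1)!!/(4γ)^j · √(π/(2γ)), odd powers → 0; here √(π/(2γ)) = 0.79267.
State is unnormalized: ∫|φ|² dx = 1.1403, and ∫φ*·x²·φ dx = 0.25387, so ⟨x²⟩ = 0.25387 / 1.1403.
⟨x²⟩ = 0.22263.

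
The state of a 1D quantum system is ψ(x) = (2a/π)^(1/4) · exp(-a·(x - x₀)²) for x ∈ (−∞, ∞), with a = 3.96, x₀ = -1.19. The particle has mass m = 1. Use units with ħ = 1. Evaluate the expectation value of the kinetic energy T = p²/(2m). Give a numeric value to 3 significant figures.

1.98

T = −(ħ²/2m) d²/dx², so ⟨T⟩ = −(ħ²/2m) ∫ ψ*·ψ'' dx; with m = 1.
Gaussian moments (u = x − x₀): ∫u^(2j)·e^(−2au²) du = (2j−1)!!/(4a)^j · √(π/(2a)), odd powers integrate to 0; here √(π/(2a)) = 0.62981. Derivatives: d/dx e^(−au²) = −2au·e^(−au²), d²/dx² e^(−au²) = (4a²u² − 2a)·e^(−au²).
⟨T⟩ = 1.9800.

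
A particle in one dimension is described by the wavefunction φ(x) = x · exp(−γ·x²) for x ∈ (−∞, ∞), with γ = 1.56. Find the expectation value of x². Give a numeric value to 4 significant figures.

⟨x²⟩ = ∫ x²·|φ|² dx / ∫|φ|² dx (integrals over the domain).
Expand each integrand as polynomial × e^(−2γx²) and use ∫x^(2j)·e^(−2γx²) dx = (2j−1)!!/(4γ)^j · √(π/(2γ)), odd powers → 0; here √(π/(2γ)) = 1.0035.
State is unnormalized: ∫|φ|² dx = 0.16081, and ∫φ*·x²·φ dx = 0.077312, so ⟨x²⟩ = 0.077312 / 0.16081.
⟨x²⟩ = 0.48077.

0.4808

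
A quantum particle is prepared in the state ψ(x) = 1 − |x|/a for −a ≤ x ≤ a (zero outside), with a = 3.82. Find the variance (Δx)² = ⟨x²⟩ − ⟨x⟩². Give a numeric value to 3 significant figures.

1.46

Compute ⟨x⟩ and ⟨x²⟩ separately, then (Δx)² = ⟨x²⟩ − ⟨x⟩².
ψ is even, so ∫ over [−a, a] = 2∫₀ᵃ with ψ = 1 − x/a there: ∫₀ᵃ (1 − x/a)² dx = a/3, ∫₀ᵃ x²(1 − x/a)² dx = a³/30, ∫₀ᵃ x⁴(1 − x/a)² dx = a⁵/105.
Normalization: ∫|ψ|² dx = 2.5467.
⟨x⟩ = 0.0000 and ⟨x²⟩ = 1.4592.
(Δx)² = 1.4592 − (0.0000)² = 1.4592.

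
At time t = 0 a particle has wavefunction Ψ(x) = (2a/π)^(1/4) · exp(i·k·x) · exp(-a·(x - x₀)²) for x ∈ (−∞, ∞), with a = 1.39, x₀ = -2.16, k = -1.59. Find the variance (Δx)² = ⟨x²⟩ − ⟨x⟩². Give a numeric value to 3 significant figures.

0.180

Compute ⟨x⟩ and ⟨x²⟩ separately, then (Δx)² = ⟨x²⟩ − ⟨x⟩².
Gaussian moments (u = x − x₀): ∫u^(2j)·e^(−2au²) du = (2j−1)!!/(4a)^j · √(π/(2a)), odd powers integrate to 0; here √(π/(2a)) = 1.0630.
⟨x⟩ = -2.1600 and ⟨x²⟩ = 4.8455.
(Δx)² = 4.8455 − (-2.1600)² = 0.17986.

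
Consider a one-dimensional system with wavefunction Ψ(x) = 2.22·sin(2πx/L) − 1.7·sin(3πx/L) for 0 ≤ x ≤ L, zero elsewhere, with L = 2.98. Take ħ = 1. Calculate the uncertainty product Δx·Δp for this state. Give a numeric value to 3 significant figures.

Δx = √(⟨x²⟩−⟨x⟩²), Δp = √(⟨p²⟩−⟨p⟩²).
On 0 ≤ x ≤ L (j ≠ l): ∫sin²(jπx/L) dx = L/2, ∫sin(jπx/L)·sin(lπx/L) dx = 0; diagonal moments ∫x·sin²(jπx/L) dx = L²/4, ∫x²·sin²(jπx/L) dx = L³·(1/6 − 1/(4j²π²)); cross terms ∫x·sin(jπx/L)·sin(lπx/L) dx = 0 for j + l even and −4jlL²/(π²(j² − l²)²) for j + l odd, ∫x²·sin(jπx/L)·sin(lπx/L) dx = (−1)^(j+l)·4jlL³/(π²(j² − l²)²); higher powers the same way via product-to-sum and parts. d²/dx² sin(jπx/L) = −(jπ/L)²·sin(jπx/L); on 0 ≤ x ≤ L, ∫sin²(jπx/L) dx = L/2 and ∫sin(jπx/L)·sin(lπx/L) dx = 0 for j ≠ l, so only diagonal terms survive in ∫|Ψ|² and ∫Ψ·Ψ″; ∫Ψ·Ψ′ dx = [Ψ²/2] between the walls = 0.
Normalization: ∫|Ψ|² dx = 11.649.
⟨x⟩ = 2.0497, ⟨x²⟩ = 4.5386 ⇒ Δx = 0.58089.
⟨p⟩ = 0.0000, ⟨p²⟩ = 6.4996 ⇒ Δp = 2.5494.
Δx·Δp = 1.4809.

1.48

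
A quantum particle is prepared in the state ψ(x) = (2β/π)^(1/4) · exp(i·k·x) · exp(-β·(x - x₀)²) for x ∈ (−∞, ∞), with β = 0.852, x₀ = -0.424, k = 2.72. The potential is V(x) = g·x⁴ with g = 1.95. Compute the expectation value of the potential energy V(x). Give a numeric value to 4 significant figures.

1.184

⟨V⟩ = ∫ V(x)·|ψ|² dx.
Gaussian moments (u = x − x₀): ∫u^(2j)·e^(−2βu²) du = (2j−1)!!/(4β)^j · √(π/(2β)), odd powers integrate to 0; here √(π/(2β)) = 1.3578.
⟨V⟩ = 1.1839.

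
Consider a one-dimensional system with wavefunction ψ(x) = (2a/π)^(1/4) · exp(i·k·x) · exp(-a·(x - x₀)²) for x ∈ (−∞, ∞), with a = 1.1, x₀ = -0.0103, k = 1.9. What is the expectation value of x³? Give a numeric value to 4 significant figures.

-0.007024

⟨x³⟩ = ∫ x³·|ψ|² dx (integrals over the domain).
Gaussian moments (u = x − x₀): ∫u^(2j)·e^(−2au²) du = (2j−1)!!/(4a)^j · √(π/(2a)), odd powers integrate to 0; here √(π/(2a)) = 1.1950.
⟨x³⟩ = -0.0070238.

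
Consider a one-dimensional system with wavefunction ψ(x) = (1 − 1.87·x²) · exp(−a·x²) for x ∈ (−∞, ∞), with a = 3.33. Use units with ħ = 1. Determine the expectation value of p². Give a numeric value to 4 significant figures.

p² ψ = −ħ² d²ψ/dx²; ⟨p²⟩ = −ħ² ∫ ψ*·ψ'' dx / ∫|ψ|² dx.
Expand each integrand as polynomial × e^(−2ax²) and use ∫x^(2j)·e^(−2ax²) dx = (2j−1)!!/(4a)^j · √(π/(2a)), odd powers → 0; here √(π/(2a)) = 0.68681. Differentiate with the product rule, d/dx e^(−ax²) = −2ax·e^(−ax²).
State is unnormalized: ∫|ψ|² dx = 0.53458, and ∫ψ*·(−ħ² ψ'') dx = 3.2448, so ⟨p²⟩ = 3.2448 / 0.53458.
⟨p²⟩ = 6.0698.

6.070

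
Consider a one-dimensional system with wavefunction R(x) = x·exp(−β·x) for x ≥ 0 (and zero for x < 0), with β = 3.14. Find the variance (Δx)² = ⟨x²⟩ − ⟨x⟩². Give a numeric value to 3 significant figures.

0.0761

Compute ⟨x⟩ and ⟨x²⟩ separately, then (Δx)² = ⟨x²⟩ − ⟨x⟩².
Every integrand reduces to terms xʲ·e^(−2βx) on [0, ∞); use ∫₀^∞ xʲ·e^(−2βx) dx = j!/(2β)^(j+1).
Normalization: ∫|R|² dx = 0.0080752.
⟨x⟩ = 0.47771 and ⟨x²⟩ = 0.30427.
(Δx)² = 0.30427 − (0.47771)² = 0.076068.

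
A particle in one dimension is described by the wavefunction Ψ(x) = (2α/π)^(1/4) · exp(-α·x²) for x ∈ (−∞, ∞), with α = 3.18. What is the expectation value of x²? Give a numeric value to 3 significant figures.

0.0786

⟨x²⟩ = ∫ x²·|Ψ|² dx (integrals over the domain).
Gaussian moments: ∫x^(2j)·e^(−2αx²) dx = (2j−1)!!/(4α)^j · √(π/(2α)), odd powers integrate to 0; here √(π/(2α)) = 0.70282.
⟨x²⟩ = 0.078616.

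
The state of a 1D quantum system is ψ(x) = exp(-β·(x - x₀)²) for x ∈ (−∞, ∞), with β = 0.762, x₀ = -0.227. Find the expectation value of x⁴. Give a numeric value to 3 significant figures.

⟨x⁴⟩ = ∫ x⁴·|ψ|² dx / ∫|ψ|² dx (integrals over the domain).
Gaussian moments (u = x − x₀): ∫u^(2j)·e^(−2βu²) du = (2j−1)!!/(4β)^j · √(π/(2β)), odd powers integrate to 0; here √(π/(2β)) = 1.4358.
State is unnormalized: ∫|ψ|² dx = 1.4358, and ∫ψ*·x⁴·ψ dx = 0.61308, so ⟨x⁴⟩ = 0.61308 / 1.4358.
⟨x⁴⟩ = 0.42701.

0.427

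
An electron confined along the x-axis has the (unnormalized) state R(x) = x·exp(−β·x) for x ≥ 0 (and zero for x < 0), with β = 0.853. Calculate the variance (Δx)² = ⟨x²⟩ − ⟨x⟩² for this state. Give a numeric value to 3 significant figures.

1.03

Compute ⟨x⟩ and ⟨x²⟩ separately, then (Δx)² = ⟨x²⟩ − ⟨x⟩².
Every integrand reduces to terms xʲ·e^(−2βx) on [0, ∞); use ∫₀^∞ xʲ·e^(−2βx) dx = j!/(2β)^(j+1).
Normalization: ∫|R|² dx = 0.40280.
⟨x⟩ = 1.7585 and ⟨x²⟩ = 4.1231.
(Δx)² = 4.1231 − (1.7585)² = 1.0308.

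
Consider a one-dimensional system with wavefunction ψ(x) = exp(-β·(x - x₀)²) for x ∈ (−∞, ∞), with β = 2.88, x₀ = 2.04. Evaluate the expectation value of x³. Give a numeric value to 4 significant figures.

⟨x³⟩ = ∫ x³·|ψ|² dx / ∫|ψ|² dx (integrals over the domain).
Gaussian moments (u = x − x₀): ∫u^(2j)·e^(−2βu²) du = (2j−1)!!/(4β)^j · √(π/(2β)), odd powers integrate to 0; here √(π/(2β)) = 0.73852.
State is unnormalized: ∫|ψ|² dx = 0.73852, and ∫ψ*·x³·ψ dx = 6.6621, so ⟨x³⟩ = 6.6621 / 0.73852.
⟨x³⟩ = 9.0209.

9.021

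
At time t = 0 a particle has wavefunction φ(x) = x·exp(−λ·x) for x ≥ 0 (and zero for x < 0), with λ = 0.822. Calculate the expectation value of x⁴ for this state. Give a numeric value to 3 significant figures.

⟨x⁴⟩ = ∫ x⁴·|φ|² dx / ∫|φ|² dx (integrals over the domain).
Every integrand reduces to terms xʲ·e^(−2λx) on [0, ∞); use ∫₀^∞ xʲ·e^(−2λx) dx = j!/(2λ)^(j+1).
State is unnormalized: ∫|φ|² dx = 0.45012, and ∫φ*·x⁴·φ dx = 22.183, so ⟨x⁴⟩ = 22.183 / 0.45012.
⟨x⁴⟩ = 49.283.

49.3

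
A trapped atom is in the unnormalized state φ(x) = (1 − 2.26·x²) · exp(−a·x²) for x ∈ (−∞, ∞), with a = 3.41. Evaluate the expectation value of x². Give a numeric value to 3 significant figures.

0.0408

⟨x²⟩ = ∫ x²·|φ|² dx / ∫|φ|² dx (integrals over the domain).
Expand each integrand as polynomial × e^(−2ax²) and use ∫x^(2j)·e^(−2ax²) dx = (2j−1)!!/(4a)^j · √(π/(2a)), odd powers → 0; here √(π/(2a)) = 0.67871.
State is unnormalized: ∫|φ|² dx = 0.50970, and ∫φ*·x²·φ dx = 0.020782, so ⟨x²⟩ = 0.020782 / 0.50970.
⟨x²⟩ = 0.040774.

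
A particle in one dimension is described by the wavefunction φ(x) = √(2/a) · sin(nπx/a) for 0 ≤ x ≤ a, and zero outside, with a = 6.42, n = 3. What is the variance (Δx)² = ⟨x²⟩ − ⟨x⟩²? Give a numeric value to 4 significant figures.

Compute ⟨x⟩ and ⟨x²⟩ separately, then (Δx)² = ⟨x²⟩ − ⟨x⟩².
With sin²θ = (1 − cos2θ)/2 on 0 ≤ x ≤ a: ∫sin²(nπx/a) dx = a/2, ∫x·sin²(nπx/a) dx = a²/4, ∫x²·sin²(nπx/a) dx = a³·(1/6 − 1/(4n²π²)); higher powers xᵏ the same way, integrating xᵏ·cos(2nπx/a) by parts.
⟨x⟩ = 3.2100 and ⟨x²⟩ = 13.507.
(Δx)² = 13.507 − (3.2100)² = 3.2027.

3.203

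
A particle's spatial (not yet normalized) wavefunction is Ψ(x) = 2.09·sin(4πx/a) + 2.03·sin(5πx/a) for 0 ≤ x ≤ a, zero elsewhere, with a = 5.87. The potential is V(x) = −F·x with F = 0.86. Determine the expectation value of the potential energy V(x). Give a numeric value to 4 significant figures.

-1.514

⟨V⟩ = ∫ V(x)·|Ψ|² dx / ∫|Ψ|² dx.
On 0 ≤ x ≤ a (j ≠ l): ∫sin²(jπx/a) dx = a/2, ∫sin(jπx/a)·sin(lπx/a) dx = 0; diagonal moments ∫x·sin²(jπx/a) dx = a²/4, ∫x²·sin²(jπx/a) dx = a³·(1/6 − 1/(4j²π²)); cross terms ∫x·sin(jπx/a)·sin(lπx/a) dx = 0 for j + l even and −4jla²/(π²(j² − l²)²) for j + l odd, ∫x²·sin(jπx/a)·sin(lπx/a) dx = (−1)^(j+l)·4jla³/(π²(j² − l²)²); higher powers the same way via product-to-sum and parts.
State is unnormalized: ∫|Ψ|² dx = 24.915, and ∫Ψ*·V(x)·Ψ dx = -37.726, so ⟨V⟩ = -37.726 / 24.915.
⟨V⟩ = -1.5142.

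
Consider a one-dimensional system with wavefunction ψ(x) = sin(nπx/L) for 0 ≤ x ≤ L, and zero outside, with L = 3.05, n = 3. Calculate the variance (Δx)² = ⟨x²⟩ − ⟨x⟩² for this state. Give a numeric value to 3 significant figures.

0.723

Compute ⟨x⟩ and ⟨x²⟩ separately, then (Δx)² = ⟨x²⟩ − ⟨x⟩².
With sin²θ = (1 − cos2θ)/2 on 0 ≤ x ≤ L: ∫sin²(nπx/L) dx = L/2, ∫x·sin²(nπx/L) dx = L²/4, ∫x²·sin²(nπx/L) dx = L³·(1/6 − 1/(4n²π²)); higher powers xᵏ the same way, integrating xᵏ·cos(2nπx/L) by parts.
Normalization: ∫|ψ|² dx = 1.5250.
⟨x⟩ = 1.5250 and ⟨x²⟩ = 3.0485.
(Δx)² = 3.0485 − (1.5250)² = 0.72284.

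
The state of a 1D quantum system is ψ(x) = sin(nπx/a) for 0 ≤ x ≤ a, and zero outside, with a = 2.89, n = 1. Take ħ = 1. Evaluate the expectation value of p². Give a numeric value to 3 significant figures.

1.18

p² ψ = −ħ² d²ψ/dx²; ⟨p²⟩ = −ħ² ∫ ψ*·ψ'' dx / ∫|ψ|² dx.
d/dx sin(nπx/a) = (nπ/a)·cos(nπx/a) and d²/dx² sin(nπx/a) = −(nπ/a)²·sin(nπx/a); on 0 ≤ x ≤ a, ∫sin²(nπx/a) dx = a/2 and ∫sin(nπx/a)·cos(nπx/a) dx = 0.
State is unnormalized: ∫|ψ|² dx = 1.4450, and ∫ψ*·(−ħ² ψ'') dx = 1.7075, so ⟨p²⟩ = 1.7075 / 1.4450.
⟨p²⟩ = 1.1817.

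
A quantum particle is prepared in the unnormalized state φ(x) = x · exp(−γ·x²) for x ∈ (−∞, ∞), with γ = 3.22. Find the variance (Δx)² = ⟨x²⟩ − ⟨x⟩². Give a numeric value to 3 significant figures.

0.233

Compute ⟨x⟩ and ⟨x²⟩ separately, then (Δx)² = ⟨x²⟩ − ⟨x⟩².
Expand each integrand as polynomial × e^(−2γx²) and use ∫x^(2j)·e^(−2γx²) dx = (2j−1)!!/(4γ)^j · √(π/(2γ)), odd powers → 0; here √(π/(2γ)) = 0.69844.
Normalization: ∫|φ|² dx = 0.054227.
⟨x⟩ = 0.0000 and ⟨x²⟩ = 0.23292.
(Δx)² = 0.23292 − (0.0000)² = 0.23292.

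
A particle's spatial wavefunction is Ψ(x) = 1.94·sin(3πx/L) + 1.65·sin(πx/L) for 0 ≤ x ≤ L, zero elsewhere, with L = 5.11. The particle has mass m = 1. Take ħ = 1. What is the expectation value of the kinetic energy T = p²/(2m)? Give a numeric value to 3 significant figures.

1.07

T = −(ħ²/2m) d²/dx², so ⟨T⟩ = −(ħ²/2m) ∫ Ψ*·Ψ'' dx / ∫|Ψ|² dx; with m = 1.
d²/dx² sin(jπx/L) = −(jπ/L)²·sin(jπx/L); on 0 ≤ x ≤ L, ∫sin²(jπx/L) dx = L/2 and ∫sin(jπx/L)·sin(lπx/L) dx = 0 for j ≠ l, so only diagonal terms survive in ∫|Ψ|² and ∫Ψ·Ψ″; ∫Ψ·Ψ′ dx = [Ψ²/2] between the walls = 0.
State is unnormalized: ∫|Ψ|² dx = 16.572, and ∫Ψ*·(−ħ²/2m · Ψ'') dx = 17.670, so ⟨T⟩ = 17.670 / 16.572.
⟨T⟩ = 1.0663.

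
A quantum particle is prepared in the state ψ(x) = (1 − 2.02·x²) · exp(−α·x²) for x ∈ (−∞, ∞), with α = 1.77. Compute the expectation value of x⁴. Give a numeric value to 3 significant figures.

⟨x⁴⟩ = ∫ x⁴·|ψ|² dx / ∫|ψ|² dx (integrals over the domain).
Expand each integrand as polynomial × e^(−2αx²) and use ∫x^(2j)·e^(−2αx²) dx = (2j−1)!!/(4α)^j · √(π/(2α)), odd powers → 0; here √(π/(2α)) = 0.94205.
State is unnormalized: ∫|ψ|² dx = 0.63455, and ∫ψ*·x⁴·ψ dx = 0.056153, so ⟨x⁴⟩ = 0.056153 / 0.63455.
⟨x⁴⟩ = 0.088493.

0.0885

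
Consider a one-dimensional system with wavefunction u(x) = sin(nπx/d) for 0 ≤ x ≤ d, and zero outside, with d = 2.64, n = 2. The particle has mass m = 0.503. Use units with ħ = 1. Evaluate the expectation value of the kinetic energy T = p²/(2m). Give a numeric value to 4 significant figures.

T = −(ħ²/2m) d²/dx², so ⟨T⟩ = −(ħ²/2m) ∫ u*·u'' dx / ∫|u|² dx; with m = 0.503.
d/dx sin(nπx/d) = (nπ/d)·cos(nπx/d) and d²/dx² sin(nπx/d) = −(nπ/d)²·sin(nπx/d); on 0 ≤ x ≤ d, ∫sin²(nπx/d) dx = d/2 and ∫sin(nπx/d)·cos(nπx/d) dx = 0.
State is unnormalized: ∫|u|² dx = 1.3200, and ∫u*·(−ħ²/2m · u'') dx = 7.4324, so ⟨T⟩ = 7.4324 / 1.3200.
⟨T⟩ = 5.6306.

5.631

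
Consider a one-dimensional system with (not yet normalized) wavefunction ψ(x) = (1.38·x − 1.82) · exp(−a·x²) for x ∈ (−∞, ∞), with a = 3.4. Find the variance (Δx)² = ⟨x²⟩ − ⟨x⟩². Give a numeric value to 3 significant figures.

Compute ⟨x⟩ and ⟨x²⟩ separately, then (Δx)² = ⟨x²⟩ − ⟨x⟩².
Expand each integrand as polynomial × e^(−2ax²) and use ∫x^(2j)·e^(−2ax²) dx = (2j−1)!!/(4a)^j · √(π/(2a)), odd powers → 0; here √(π/(2a)) = 0.67971.
Normalization: ∫|ψ|² dx = 2.3466.
⟨x⟩ = -0.10698 and ⟨x²⟩ = 0.079494.
(Δx)² = 0.079494 − (-0.10698)² = 0.068049.

0.0680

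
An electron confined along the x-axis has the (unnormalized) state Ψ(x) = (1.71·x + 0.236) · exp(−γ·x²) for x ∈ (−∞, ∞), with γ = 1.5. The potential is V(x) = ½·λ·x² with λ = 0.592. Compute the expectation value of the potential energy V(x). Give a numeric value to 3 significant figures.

0.138

⟨V⟩ = ∫ V(x)·|Ψ|² dx / ∫|Ψ|² dx.
Expand each integrand as polynomial × e^(−2γx²) and use ∫x^(2j)·e^(−2γx²) dx = (2j−1)!!/(4γ)^j · √(π/(2γ)), odd powers → 0; here √(π/(2γ)) = 1.0233.
State is unnormalized: ∫|Ψ|² dx = 0.55571, and ∫Ψ*·V(x)·Ψ dx = 0.076622, so ⟨V⟩ = 0.076622 / 0.55571.
⟨V⟩ = 0.13788.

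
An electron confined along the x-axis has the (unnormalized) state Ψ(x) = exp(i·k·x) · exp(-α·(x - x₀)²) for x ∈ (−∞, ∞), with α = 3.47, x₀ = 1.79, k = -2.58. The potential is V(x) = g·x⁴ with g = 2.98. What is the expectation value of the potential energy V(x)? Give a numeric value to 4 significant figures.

34.77

⟨V⟩ = ∫ V(x)·|Ψ|² dx / ∫|Ψ|² dx.
Gaussian moments (u = x − x₀): ∫u^(2j)·e^(−2αu²) du = (2j−1)!!/(4α)^j · √(π/(2α)), odd powers integrate to 0; here √(π/(2α)) = 0.67281.
State is unnormalized: ∫|Ψ|² dx = 0.67281, and ∫Ψ*·V(x)·Ψ dx = 23.392, so ⟨V⟩ = 23.392 / 0.67281.
⟨V⟩ = 34.767.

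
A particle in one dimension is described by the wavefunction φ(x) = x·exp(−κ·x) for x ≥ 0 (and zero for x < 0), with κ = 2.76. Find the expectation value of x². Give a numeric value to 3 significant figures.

⟨x²⟩ = ∫ x²·|φ|² dx / ∫|φ|² dx (integrals over the domain).
Every integrand reduces to terms xʲ·e^(−2κx) on [0, ∞); use ∫₀^∞ xʲ·e^(−2κx) dx = j!/(2κ)^(j+1).
State is unnormalized: ∫|φ|² dx = 0.011891, and ∫φ*·x²·φ dx = 0.0046829, so ⟨x²⟩ = 0.0046829 / 0.011891.
⟨x²⟩ = 0.39382.

0.394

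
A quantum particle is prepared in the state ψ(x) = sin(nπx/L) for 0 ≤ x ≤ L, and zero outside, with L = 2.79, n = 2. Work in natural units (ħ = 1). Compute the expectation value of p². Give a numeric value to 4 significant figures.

p² ψ = −ħ² d²ψ/dx²; ⟨p²⟩ = −ħ² ∫ ψ*·ψ'' dx / ∫|ψ|² dx.
d/dx sin(nπx/L) = (nπ/L)·cos(nπx/L) and d²/dx² sin(nπx/L) = −(nπ/L)²·sin(nπx/L); on 0 ≤ x ≤ L, ∫sin²(nπx/L) dx = L/2 and ∫sin(nπx/L)·cos(nπx/L) dx = 0.
State is unnormalized: ∫|ψ|² dx = 1.3950, and ∫ψ*·(−ħ² ψ'') dx = 7.0750, so ⟨p²⟩ = 7.0750 / 1.3950.
⟨p²⟩ = 5.0717.

5.072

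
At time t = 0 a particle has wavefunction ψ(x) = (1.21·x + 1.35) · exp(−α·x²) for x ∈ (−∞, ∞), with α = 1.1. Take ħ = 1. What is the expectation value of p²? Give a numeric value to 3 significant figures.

p² ψ = −ħ² d²ψ/dx²; ⟨p²⟩ = −ħ² ∫ ψ*·ψ'' dx / ∫|ψ|² dx.
Expand each integrand as polynomial × e^(−2αx²) and use ∫x^(2j)·e^(−2αx²) dx = (2j−1)!!/(4α)^j · √(π/(2α)), odd powers → 0; here √(π/(2α)) = 1.1950. Differentiate with the product rule, d/dx e^(−αx²) = −2αx·e^(−αx²).
State is unnormalized: ∫|ψ|² dx = 2.5755, and ∫ψ*·(−ħ² ψ'') dx = 3.7078, so ⟨p²⟩ = 3.7078 / 2.5755.
⟨p²⟩ = 1.4397.

1.44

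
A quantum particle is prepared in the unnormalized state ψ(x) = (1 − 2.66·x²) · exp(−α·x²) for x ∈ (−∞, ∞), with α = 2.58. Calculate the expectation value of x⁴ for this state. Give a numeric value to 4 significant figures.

⟨x⁴⟩ = ∫ x⁴·|ψ|² dx / ∫|ψ|² dx (integrals over the domain).
Expand each integrand as polynomial × e^(−2αx²) and use ∫x^(2j)·e^(−2αx²) dx = (2j−1)!!/(4α)^j · √(π/(2α)), odd powers → 0; here √(π/(2α)) = 0.78028.
State is unnormalized: ∫|ψ|² dx = 0.53356, and ∫ψ*·x⁴·ψ dx = 0.016435, so ⟨x⁴⟩ = 0.016435 / 0.53356.
⟨x⁴⟩ = 0.030802.

0.03080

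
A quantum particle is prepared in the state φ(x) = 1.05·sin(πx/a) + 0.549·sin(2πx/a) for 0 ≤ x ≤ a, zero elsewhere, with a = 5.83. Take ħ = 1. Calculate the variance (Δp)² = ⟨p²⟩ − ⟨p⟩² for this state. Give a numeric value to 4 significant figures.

0.4774

Compute ⟨p⟩ and ⟨p²⟩ separately; (Δp)² = ⟨p²⟩ − ⟨p⟩².
d²/dx² sin(jπx/a) = −(jπ/a)²·sin(jπx/a); on 0 ≤ x ≤ a, ∫sin²(jπx/a) dx = a/2 and ∫sin(jπx/a)·sin(lπx/a) dx = 0 for j ≠ l, so only diagonal terms survive in ∫|φ|² and ∫φ·φ″; ∫φ·φ′ dx = [φ²/2] between the walls = 0.
Normalization: ∫|φ|² dx = 4.0924.
⟨p⟩ = 0.0000 and ⟨p²⟩ = 0.47740.
(Δp)² = 0.47740 − (0.0000)² = 0.47740.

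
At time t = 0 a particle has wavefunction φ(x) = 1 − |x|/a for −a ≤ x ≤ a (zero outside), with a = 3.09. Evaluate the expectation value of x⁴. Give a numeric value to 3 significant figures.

⟨x⁴⟩ = ∫ x⁴·|φ|² dx / ∫|φ|² dx (integrals over the domain).
φ is even, so ∫ over [−a, a] = 2∫₀ᵃ with φ = 1 − x/a there: ∫₀ᵃ (1 − x/a)² dx = a/3, ∫₀ᵃ x²(1 − x/a)² dx = a³/30, ∫₀ᵃ x⁴(1 − x/a)² dx = a⁵/105.
State is unnormalized: ∫|φ|² dx = 2.0600, and ∫φ*·x⁴·φ dx = 5.3658, so ⟨x⁴⟩ = 5.3658 / 2.0600.
⟨x⁴⟩ = 2.6047.

2.60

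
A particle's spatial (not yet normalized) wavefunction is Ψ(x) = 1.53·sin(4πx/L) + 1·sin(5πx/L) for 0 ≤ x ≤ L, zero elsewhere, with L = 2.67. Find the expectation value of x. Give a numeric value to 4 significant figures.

0.8456

⟨x⟩ = ∫ x·|Ψ|² dx / ∫|Ψ|² dx (integrals over the domain).
On 0 ≤ x ≤ L (j ≠ l): ∫sin²(jπx/L) dx = L/2, ∫sin(jπx/L)·sin(lπx/L) dx = 0; diagonal moments ∫x·sin²(jπx/L) dx = L²/4, ∫x²·sin²(jπx/L) dx = L³·(1/6 − 1/(4j²π²)); cross terms ∫x·sin(jπx/L)·sin(lπx/L) dx = 0 for j + l even and −4jlL²/(π²(j² − l²)²) for j + l odd, ∫x²·sin(jπx/L)·sin(lπx/L) dx = (−1)^(j+l)·4jlL³/(π²(j² − l²)²); higher powers the same way via product-to-sum and parts.
State is unnormalized: ∫|Ψ|² dx = 4.4601, and ∫Ψ*·x·Ψ dx = 3.7713, so ⟨x⟩ = 3.7713 / 4.4601.
⟨x⟩ = 0.84555.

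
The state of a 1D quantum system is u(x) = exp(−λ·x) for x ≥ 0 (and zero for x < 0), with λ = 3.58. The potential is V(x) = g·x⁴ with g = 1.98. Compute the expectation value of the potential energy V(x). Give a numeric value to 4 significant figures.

⟨V⟩ = ∫ V(x)·|u|² dx / ∫|u|² dx.
Every integrand reduces to terms xʲ·e^(−2λx) on [0, ∞); use ∫₀^∞ xʲ·e^(−2λx) dx = j!/(2λ)^(j+1).
State is unnormalized: ∫|u|² dx = 0.13966, and ∫u*·V(x)·u dx = 0.0025253, so ⟨V⟩ = 0.0025253 / 0.13966.
⟨V⟩ = 0.018081.

0.01808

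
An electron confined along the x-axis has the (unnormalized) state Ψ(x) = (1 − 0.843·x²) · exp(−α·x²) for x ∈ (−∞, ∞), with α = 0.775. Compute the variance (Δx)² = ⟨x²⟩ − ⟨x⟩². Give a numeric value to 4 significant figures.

Compute ⟨x⟩ and ⟨x²⟩ separately, then (Δx)² = ⟨x²⟩ − ⟨x⟩².
Expand each integrand as polynomial × e^(−2αx²) and use ∫x^(2j)·e^(−2αx²) dx = (2j−1)!!/(4α)^j · √(π/(2α)), odd powers → 0; here √(π/(2α)) = 1.4237.
Normalization: ∫|Ψ|² dx = 0.96521.
⟨x⟩ = 0.0000 and ⟨x²⟩ = 0.22725.
(Δx)² = 0.22725 − (0.0000)² = 0.22725.

0.2273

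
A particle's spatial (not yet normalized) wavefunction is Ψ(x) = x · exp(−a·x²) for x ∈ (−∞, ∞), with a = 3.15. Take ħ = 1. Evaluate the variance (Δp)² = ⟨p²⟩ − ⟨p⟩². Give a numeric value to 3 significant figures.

Compute ⟨p⟩ and ⟨p²⟩ separately; (Δp)² = ⟨p²⟩ − ⟨p⟩².
Expand each integrand as polynomial × e^(−2ax²) and use ∫x^(2j)·e^(−2ax²) dx = (2j−1)!!/(4a)^j · √(π/(2a)), odd powers → 0; here √(π/(2a)) = 0.70616. Differentiate with the product rule, d/dx e^(−ax²) = −2ax·e^(−ax²).
Normalization: ∫|Ψ|² dx = 0.056045.
⟨p⟩ = 0.0000 and ⟨p²⟩ = 9.4500.
(Δp)² = 9.4500 − (0.0000)² = 9.4500.

9.45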